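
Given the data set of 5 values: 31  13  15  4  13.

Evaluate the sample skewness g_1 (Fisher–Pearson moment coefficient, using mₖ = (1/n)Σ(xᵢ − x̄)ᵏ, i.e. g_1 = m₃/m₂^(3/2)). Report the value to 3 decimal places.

0.746

x̄ = (31 + 13 + 15 + 4 + 13) / 5 = 15.2000
deviations (xᵢ − x̄): 15.8000, -2.2000, -0.2000, -11.2000, -2.2000
Σ(xᵢ − x̄)² = 384.8000 ⇒ m₂ = 384.8000/5 = 76.96000
Σ(xᵢ − x̄)³ = 2518.0800 ⇒ m₃ = 2518.0800/5 = 503.61600
m₂^(3/2) = 76.96000^(1.5) = 675.14583
g_1 = m₃ / m₂^(3/2) = 503.61600 / 675.14583 ≈ 0.746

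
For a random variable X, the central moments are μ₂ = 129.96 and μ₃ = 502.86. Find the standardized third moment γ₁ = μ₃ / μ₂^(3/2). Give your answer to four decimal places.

0.3394

σ = √μ₂ = √129.96 = 11.40000
σ³ = μ₂^(3/2) = 1481.54400
γ₁ = μ₃/σ³ = 502.86 / 1481.54400 ≈ 0.3394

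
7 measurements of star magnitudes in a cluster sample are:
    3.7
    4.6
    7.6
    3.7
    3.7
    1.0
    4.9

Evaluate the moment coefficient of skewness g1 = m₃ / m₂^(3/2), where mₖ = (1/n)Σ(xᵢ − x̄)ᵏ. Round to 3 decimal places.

0.203

x̄ = (3.7 + 4.6 + 7.6 + 3.7 + 3.7 + 1.0 + 4.9) / 7 = 4.1714
deviations (xᵢ − x̄): -0.4714, 0.4286, 3.4286, -0.4714, -0.4714, -3.1714, 0.7286
Σ(xᵢ − x̄)² = 23.1943 ⇒ m₂ = 23.1943/7 = 3.31347
Σ(xᵢ − x̄)³ = 8.5562 ⇒ m₃ = 8.5562/7 = 1.22232
m₂^(3/2) = 3.31347^(1.5) = 6.03149
g1 = m₃ / m₂^(3/2) = 1.22232 / 6.03149 ≈ 0.203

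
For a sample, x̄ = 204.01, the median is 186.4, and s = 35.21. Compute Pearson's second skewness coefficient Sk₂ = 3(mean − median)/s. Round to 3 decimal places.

Sk₂ = 3(204.01 − 186.4) / 35.21 = 3 × 17.6100 / 35.21
    = 52.8300 / 35.21 ≈ 1.500

1.500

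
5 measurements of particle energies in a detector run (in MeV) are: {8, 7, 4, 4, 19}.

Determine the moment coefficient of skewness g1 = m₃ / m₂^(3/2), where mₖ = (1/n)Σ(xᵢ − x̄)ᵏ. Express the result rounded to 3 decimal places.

x̄ = (8 + 7 + 4 + 4 + 19) / 5 = 8.4000
deviations (xᵢ − x̄): -0.4000, -1.4000, -4.4000, -4.4000, 10.6000
Σ(xᵢ − x̄)² = 153.2000 ⇒ m₂ = 153.2000/5 = 30.64000
Σ(xᵢ − x̄)³ = 1017.8400 ⇒ m₃ = 1017.8400/5 = 203.56800
m₂^(3/2) = 30.64000^(1.5) = 169.60285
g1 = m₃ / m₂^(3/2) = 203.56800 / 169.60285 ≈ 1.200

1.200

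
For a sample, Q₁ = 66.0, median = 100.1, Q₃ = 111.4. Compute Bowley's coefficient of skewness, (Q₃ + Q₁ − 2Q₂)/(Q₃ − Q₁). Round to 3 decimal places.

numerator: Q₃ + Q₁ − 2Q₂ = 111.4 + 66.0 − 2×100.1 = -22.8000
denominator: Q₃ − Q₁ = 111.4 − 66.0 = 45.4000
Bowley skewness = -22.8000 / 45.4000 ≈ -0.502

-0.502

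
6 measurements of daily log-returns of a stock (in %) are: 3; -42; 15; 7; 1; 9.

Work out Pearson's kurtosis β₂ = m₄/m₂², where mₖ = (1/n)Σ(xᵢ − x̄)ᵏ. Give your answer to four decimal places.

x̄ = -1.1667
Σ(xᵢ − x̄)² = 2120.8333 ⇒ m₂ = 353.47222
Σ(xᵢ − x̄)⁴ = 2863857.8194 ⇒ m₄ = 477309.63657
m₂² = 124942.61188
β₂ = m₄/m₂² = 477309.63657 / 124942.61188 ≈ 3.8202

3.8202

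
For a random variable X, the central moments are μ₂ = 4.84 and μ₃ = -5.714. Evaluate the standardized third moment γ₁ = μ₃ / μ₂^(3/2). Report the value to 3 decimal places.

-0.537

σ = √μ₂ = √4.84 = 2.20000
σ³ = μ₂^(3/2) = 10.64800
γ₁ = μ₃/σ³ = -5.714 / 10.64800 ≈ -0.537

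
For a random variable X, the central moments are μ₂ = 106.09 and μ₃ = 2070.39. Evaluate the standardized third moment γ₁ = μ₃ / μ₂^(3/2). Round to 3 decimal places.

σ = √μ₂ = √106.09 = 10.30000
σ³ = μ₂^(3/2) = 1092.72700
γ₁ = μ₃/σ³ = 2070.39 / 1092.72700 ≈ 1.895

1.895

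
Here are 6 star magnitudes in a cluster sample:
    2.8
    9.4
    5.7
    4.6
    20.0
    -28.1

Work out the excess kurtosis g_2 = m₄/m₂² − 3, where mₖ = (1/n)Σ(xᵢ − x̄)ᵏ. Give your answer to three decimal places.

x̄ = 2.4000
Σ(xᵢ − x̄)² = 1304.9000 ⇒ m₂ = 217.48333
Σ(xᵢ − x̄)⁴ = 963859.3634 ⇒ m₄ = 160643.22723
m₂² = 47299.00028
g_2 = m₄/m₂² − 3 = 3.39633 − 3 ≈ 0.396

0.396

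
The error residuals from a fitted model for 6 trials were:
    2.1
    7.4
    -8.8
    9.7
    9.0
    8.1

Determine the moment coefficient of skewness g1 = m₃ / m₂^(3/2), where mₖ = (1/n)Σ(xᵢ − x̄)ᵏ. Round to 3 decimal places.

-1.308

x̄ = (2.1 + 7.4 - 8.8 + 9.7 + 9.0 + 8.1) / 6 = 4.5833
deviations (xᵢ − x̄): -2.4833, 2.8167, -13.3833, 5.1167, 4.4167, 3.5167
Σ(xᵢ − x̄)² = 251.2683 ⇒ m₂ = 251.2683/6 = 41.87806
Σ(xᵢ − x̄)³ = -2126.5036 ⇒ m₃ = -2126.5036/6 = -354.41726
m₂^(3/2) = 41.87806^(1.5) = 271.00653
g1 = m₃ / m₂^(3/2) = -354.41726 / 271.00653 ≈ -1.308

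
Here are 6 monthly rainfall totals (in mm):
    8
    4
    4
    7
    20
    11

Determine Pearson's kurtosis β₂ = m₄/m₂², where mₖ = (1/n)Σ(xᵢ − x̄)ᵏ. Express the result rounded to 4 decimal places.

x̄ = 9.0000
Σ(xᵢ − x̄)² = 180.0000 ⇒ m₂ = 30.00000
Σ(xᵢ − x̄)⁴ = 15924.0000 ⇒ m₄ = 2654.00000
m₂² = 900.00000
β₂ = m₄/m₂² = 2654.00000 / 900.00000 ≈ 2.9489

2.9489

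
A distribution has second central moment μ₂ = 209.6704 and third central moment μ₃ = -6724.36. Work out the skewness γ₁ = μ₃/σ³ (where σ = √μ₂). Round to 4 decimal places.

-2.2149

σ = √μ₂ = √209.6704 = 14.48000
σ³ = μ₂^(3/2) = 3036.02739
γ₁ = μ₃/σ³ = -6724.36 / 3036.02739 ≈ -2.2149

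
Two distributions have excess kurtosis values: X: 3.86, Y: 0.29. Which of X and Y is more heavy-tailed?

Higher excess kurtosis ⇒ heavier tails relative to the normal distribution.
3.86 vs 0.29: the larger is 3.86, so X has heavier tails.

X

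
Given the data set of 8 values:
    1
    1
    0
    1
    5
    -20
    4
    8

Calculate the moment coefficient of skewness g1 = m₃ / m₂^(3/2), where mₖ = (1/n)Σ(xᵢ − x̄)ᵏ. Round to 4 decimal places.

x̄ = (1 + 1 + 0 + 1 + 5 - 20 + 4 + 8) / 8 = 0.0000
deviations (xᵢ − x̄): 1.0000, 1.0000, 0.0000, 1.0000, 5.0000, -20.0000, 4.0000, 8.0000
Σ(xᵢ − x̄)² = 508.0000 ⇒ m₂ = 508.0000/8 = 63.50000
Σ(xᵢ − x̄)³ = -7296.0000 ⇒ m₃ = -7296.0000/8 = -912.00000
m₂^(3/2) = 63.50000^(1.5) = 506.01173
g1 = m₃ / m₂^(3/2) = -912.00000 / 506.01173 ≈ -1.8023

-1.8023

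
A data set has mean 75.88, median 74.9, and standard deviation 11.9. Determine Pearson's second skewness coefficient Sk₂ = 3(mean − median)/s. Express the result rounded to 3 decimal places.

0.247

Sk₂ = 3(75.88 − 74.9) / 11.9 = 3 × 0.9800 / 11.9
    = 2.9400 / 11.9 ≈ 0.247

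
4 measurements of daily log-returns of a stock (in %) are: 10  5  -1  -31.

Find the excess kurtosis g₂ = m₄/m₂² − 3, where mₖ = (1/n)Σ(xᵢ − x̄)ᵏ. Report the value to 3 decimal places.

x̄ = -4.2500
Σ(xᵢ − x̄)² = 1014.7500 ⇒ m₂ = 253.68750
Σ(xᵢ − x̄)⁴ = 560696.5781 ⇒ m₄ = 140174.14453
m₂² = 64357.34766
g₂ = m₄/m₂² − 3 = 2.17806 − 3 ≈ -0.822

-0.822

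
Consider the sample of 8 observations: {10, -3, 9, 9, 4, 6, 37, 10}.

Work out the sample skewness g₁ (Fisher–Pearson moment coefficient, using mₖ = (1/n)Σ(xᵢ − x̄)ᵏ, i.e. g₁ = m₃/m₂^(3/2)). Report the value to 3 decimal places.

x̄ = (10 - 3 + 9 + 9 + 4 + 6 + 37 + 10) / 8 = 10.2500
deviations (xᵢ − x̄): -0.2500, -13.2500, -1.2500, -1.2500, -6.2500, -4.2500, 26.7500, -0.2500
Σ(xᵢ − x̄)² = 951.5000 ⇒ m₂ = 951.5000/8 = 118.93750
Σ(xᵢ − x̄)³ = 16490.2500 ⇒ m₃ = 16490.2500/8 = 2061.28125
m₂^(3/2) = 118.93750^(1.5) = 1297.11418
g₁ = m₃ / m₂^(3/2) = 2061.28125 / 1297.11418 ≈ 1.589

1.589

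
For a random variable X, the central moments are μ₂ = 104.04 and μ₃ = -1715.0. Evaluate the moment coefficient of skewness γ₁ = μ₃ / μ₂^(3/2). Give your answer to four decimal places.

σ = √μ₂ = √104.04 = 10.20000
σ³ = μ₂^(3/2) = 1061.20800
γ₁ = μ₃/σ³ = -1715.0 / 1061.20800 ≈ -1.6161

-1.6161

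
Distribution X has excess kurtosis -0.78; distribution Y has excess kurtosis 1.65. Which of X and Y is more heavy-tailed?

Y

Higher excess kurtosis ⇒ heavier tails relative to the normal distribution.
-0.78 vs 1.65: the larger is 1.65, so Y has heavier tails. (Y is leptokurtic — heavier-than-normal tails; the other is platykurtic.)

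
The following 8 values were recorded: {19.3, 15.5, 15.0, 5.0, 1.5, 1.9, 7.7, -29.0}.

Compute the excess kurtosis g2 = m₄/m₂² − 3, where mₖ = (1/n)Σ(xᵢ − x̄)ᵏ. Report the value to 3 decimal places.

1.222

x̄ = 4.6125
Σ(xᵢ − x̄)² = 1598.6887 ⇒ m₂ = 199.83609
Σ(xᵢ − x̄)⁴ = 1348917.1570 ⇒ m₄ = 168614.64463
m₂² = 39934.46437
g2 = m₄/m₂² − 3 = 4.22228 − 3 ≈ 1.222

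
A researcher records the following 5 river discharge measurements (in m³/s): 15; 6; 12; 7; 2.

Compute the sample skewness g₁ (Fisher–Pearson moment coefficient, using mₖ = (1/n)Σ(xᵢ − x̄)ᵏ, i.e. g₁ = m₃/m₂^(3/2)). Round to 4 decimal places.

0.1149

x̄ = (15 + 6 + 12 + 7 + 2) / 5 = 8.4000
deviations (xᵢ − x̄): 6.6000, -2.4000, 3.6000, -1.4000, -6.4000
Σ(xᵢ − x̄)² = 105.2000 ⇒ m₂ = 105.2000/5 = 21.04000
Σ(xᵢ − x̄)³ = 55.4400 ⇒ m₃ = 55.4400/5 = 11.08800
m₂^(3/2) = 21.04000^(1.5) = 96.50918
g₁ = m₃ / m₂^(3/2) = 11.08800 / 96.50918 ≈ 0.1149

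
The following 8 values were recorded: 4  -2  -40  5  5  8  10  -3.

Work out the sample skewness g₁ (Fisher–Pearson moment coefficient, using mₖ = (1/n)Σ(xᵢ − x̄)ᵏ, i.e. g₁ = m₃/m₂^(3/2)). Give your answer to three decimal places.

x̄ = (4 - 2 - 40 + 5 + 5 + 8 + 10 - 3) / 8 = -1.6250
deviations (xᵢ − x̄): 5.6250, -0.3750, -38.3750, 6.6250, 6.6250, 9.6250, 11.6250, -1.3750
Σ(xᵢ − x̄)² = 1821.8750 ⇒ m₂ = 1821.8750/8 = 227.73438
Σ(xᵢ − x̄)³ = -53293.0313 ⇒ m₃ = -53293.0313/8 = -6661.62891
m₂^(3/2) = 227.73438^(1.5) = 3436.70998
g₁ = m₃ / m₂^(3/2) = -6661.62891 / 3436.70998 ≈ -1.938

-1.938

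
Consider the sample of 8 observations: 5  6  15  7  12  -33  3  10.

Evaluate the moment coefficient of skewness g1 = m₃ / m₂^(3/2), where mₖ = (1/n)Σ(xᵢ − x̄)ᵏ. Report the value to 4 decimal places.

-1.9624

x̄ = (5 + 6 + 15 + 7 + 12 - 33 + 3 + 10) / 8 = 3.1250
deviations (xᵢ − x̄): 1.8750, 2.8750, 11.8750, 3.8750, 8.8750, -36.1250, -0.1250, 6.8750
Σ(xᵢ − x̄)² = 1598.8750 ⇒ m₂ = 1598.8750/8 = 199.85938
Σ(xᵢ − x̄)³ = -44356.5938 ⇒ m₃ = -44356.5938/8 = -5544.57422
m₂^(3/2) = 199.85938^(1.5) = 2825.44454
g1 = m₃ / m₂^(3/2) = -5544.57422 / 2825.44454 ≈ -1.9624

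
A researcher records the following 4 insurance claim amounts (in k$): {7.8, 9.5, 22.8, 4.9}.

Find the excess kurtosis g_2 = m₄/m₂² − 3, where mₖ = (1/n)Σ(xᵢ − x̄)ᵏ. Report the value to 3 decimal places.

-0.801

x̄ = 11.2500
Σ(xᵢ − x̄)² = 188.6900 ⇒ m₂ = 47.17250
Σ(xᵢ − x̄)⁴ = 19573.1794 ⇒ m₄ = 4893.29486
m₂² = 2225.24476
g_2 = m₄/m₂² − 3 = 2.19899 − 3 ≈ -0.801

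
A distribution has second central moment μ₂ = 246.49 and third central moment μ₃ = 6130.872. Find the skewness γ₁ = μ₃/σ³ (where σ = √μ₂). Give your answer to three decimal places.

σ = √μ₂ = √246.49 = 15.70000
σ³ = μ₂^(3/2) = 3869.89300
γ₁ = μ₃/σ³ = 6130.872 / 3869.89300 ≈ 1.584

1.584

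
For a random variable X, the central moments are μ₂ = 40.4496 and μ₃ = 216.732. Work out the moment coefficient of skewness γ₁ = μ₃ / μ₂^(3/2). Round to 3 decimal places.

σ = √μ₂ = √40.4496 = 6.36000
σ³ = μ₂^(3/2) = 257.25946
γ₁ = μ₃/σ³ = 216.732 / 257.25946 ≈ 0.842

0.842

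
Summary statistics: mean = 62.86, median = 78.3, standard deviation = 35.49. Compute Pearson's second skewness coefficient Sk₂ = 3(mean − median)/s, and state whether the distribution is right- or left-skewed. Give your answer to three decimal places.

-1.305, left-skewed

Sk₂ = 3(62.86 − 78.3) / 35.49 = 3 × -15.4400 / 35.49
    = -46.3200 / 35.49 ≈ -1.305
Sk₂ < 0 ⇒ mean < median ⇒ left-skewed (negative skew).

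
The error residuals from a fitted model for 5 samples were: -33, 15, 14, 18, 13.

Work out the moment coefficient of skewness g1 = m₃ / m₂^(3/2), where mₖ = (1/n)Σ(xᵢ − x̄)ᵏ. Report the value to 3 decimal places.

x̄ = (-33 + 15 + 14 + 18 + 13) / 5 = 5.4000
deviations (xᵢ − x̄): -38.4000, 9.6000, 8.6000, 12.6000, 7.6000
Σ(xᵢ − x̄)² = 1857.2000 ⇒ m₂ = 1857.2000/5 = 371.44000
Σ(xᵢ − x̄)³ = -52662.9600 ⇒ m₃ = -52662.9600/5 = -10532.59200
m₂^(3/2) = 371.44000^(1.5) = 7158.68093
g1 = m₃ / m₂^(3/2) = -10532.59200 / 7158.68093 ≈ -1.471

-1.471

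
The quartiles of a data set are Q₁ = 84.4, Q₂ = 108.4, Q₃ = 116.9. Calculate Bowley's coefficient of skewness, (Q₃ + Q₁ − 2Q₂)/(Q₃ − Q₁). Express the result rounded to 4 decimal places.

-0.4769

numerator: Q₃ + Q₁ − 2Q₂ = 116.9 + 84.4 − 2×108.4 = -15.5000
denominator: Q₃ − Q₁ = 116.9 − 84.4 = 32.5000
Bowley skewness = -15.5000 / 32.5000 ≈ -0.4769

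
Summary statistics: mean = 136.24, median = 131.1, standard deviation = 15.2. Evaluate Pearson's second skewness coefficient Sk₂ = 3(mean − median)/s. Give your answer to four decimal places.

1.0145

Sk₂ = 3(136.24 − 131.1) / 15.2 = 3 × 5.1400 / 15.2
    = 15.4200 / 15.2 ≈ 1.0145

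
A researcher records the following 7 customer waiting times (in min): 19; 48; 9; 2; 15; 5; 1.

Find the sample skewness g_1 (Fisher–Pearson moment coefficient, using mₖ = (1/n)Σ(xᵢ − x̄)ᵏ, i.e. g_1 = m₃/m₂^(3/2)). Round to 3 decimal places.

x̄ = (19 + 48 + 9 + 2 + 15 + 5 + 1) / 7 = 14.1429
deviations (xᵢ − x̄): 4.8571, 33.8571, -5.1429, -12.1429, 0.8571, -9.1429, -13.1429
Σ(xᵢ − x̄)² = 1600.8571 ⇒ m₂ = 1600.8571/7 = 228.69388
Σ(xᵢ − x̄)³ = 33964.8980 ⇒ m₃ = 33964.8980/7 = 4852.12828
m₂^(3/2) = 228.69388^(1.5) = 3458.45244
g_1 = m₃ / m₂^(3/2) = 4852.12828 / 3458.45244 ≈ 1.403

1.403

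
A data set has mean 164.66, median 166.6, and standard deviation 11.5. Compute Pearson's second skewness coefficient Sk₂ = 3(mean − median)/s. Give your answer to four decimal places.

Sk₂ = 3(164.66 − 166.6) / 11.5 = 3 × -1.9400 / 11.5
    = -5.8200 / 11.5 ≈ -0.5061

-0.5061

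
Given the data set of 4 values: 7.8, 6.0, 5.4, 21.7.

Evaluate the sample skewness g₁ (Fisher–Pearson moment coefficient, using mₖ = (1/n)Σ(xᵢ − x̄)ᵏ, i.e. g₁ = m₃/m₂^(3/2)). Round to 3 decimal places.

1.096

x̄ = (7.8 + 6.0 + 5.4 + 21.7) / 4 = 10.2250
deviations (xᵢ − x̄): -2.4250, -4.2250, -4.8250, 11.4750
Σ(xᵢ − x̄)² = 178.6875 ⇒ m₂ = 178.6875/4 = 44.67188
Σ(xᵢ − x̄)³ = 1308.9694 ⇒ m₃ = 1308.9694/4 = 327.24234
m₂^(3/2) = 44.67188^(1.5) = 298.57351
g₁ = m₃ / m₂^(3/2) = 327.24234 / 298.57351 ≈ 1.096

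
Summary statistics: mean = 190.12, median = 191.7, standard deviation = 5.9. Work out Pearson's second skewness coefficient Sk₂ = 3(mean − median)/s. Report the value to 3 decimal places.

Sk₂ = 3(190.12 − 191.7) / 5.9 = 3 × -1.5800 / 5.9
    = -4.7400 / 5.9 ≈ -0.803

-0.803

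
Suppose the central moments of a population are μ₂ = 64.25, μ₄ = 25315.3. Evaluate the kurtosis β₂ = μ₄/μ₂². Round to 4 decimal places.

6.1325

μ₂² = 64.25² = 4128.06250
μ₄/μ₂² = 25315.3 / 4128.06250 = 6.13249
β₂ ≈ 6.1325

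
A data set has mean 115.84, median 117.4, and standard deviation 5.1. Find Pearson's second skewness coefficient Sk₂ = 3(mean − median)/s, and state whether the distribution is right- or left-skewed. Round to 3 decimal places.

-0.918, left-skewed

Sk₂ = 3(115.84 − 117.4) / 5.1 = 3 × -1.5600 / 5.1
    = -4.6800 / 5.1 ≈ -0.918
Sk₂ < 0 ⇒ mean < median ⇒ left-skewed (negative skew).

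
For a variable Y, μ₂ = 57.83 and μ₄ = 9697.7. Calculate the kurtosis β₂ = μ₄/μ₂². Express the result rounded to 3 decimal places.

2.900

μ₂² = 57.83² = 3344.30890
μ₄/μ₂² = 9697.7 / 3344.30890 = 2.89976
β₂ ≈ 2.900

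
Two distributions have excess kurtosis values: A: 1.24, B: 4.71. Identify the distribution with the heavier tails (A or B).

Higher excess kurtosis ⇒ heavier tails relative to the normal distribution.
1.24 vs 4.71: the larger is 4.71, so B has heavier tails.

B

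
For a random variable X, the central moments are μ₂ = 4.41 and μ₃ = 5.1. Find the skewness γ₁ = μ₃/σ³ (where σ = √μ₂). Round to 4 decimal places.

σ = √μ₂ = √4.41 = 2.10000
σ³ = μ₂^(3/2) = 9.26100
γ₁ = μ₃/σ³ = 5.1 / 9.26100 ≈ 0.5507

0.5507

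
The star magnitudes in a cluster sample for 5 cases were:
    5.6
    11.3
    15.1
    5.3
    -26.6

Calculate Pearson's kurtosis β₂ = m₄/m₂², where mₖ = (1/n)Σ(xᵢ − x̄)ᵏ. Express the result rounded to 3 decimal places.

2.967

x̄ = 2.1400
Σ(xᵢ − x̄)² = 1099.8120 ⇒ m₂ = 219.96240
Σ(xᵢ − x̄)⁴ = 717749.7956 ⇒ m₄ = 143549.95911
m₂² = 48383.45741
β₂ = m₄/m₂² = 143549.95911 / 48383.45741 ≈ 2.967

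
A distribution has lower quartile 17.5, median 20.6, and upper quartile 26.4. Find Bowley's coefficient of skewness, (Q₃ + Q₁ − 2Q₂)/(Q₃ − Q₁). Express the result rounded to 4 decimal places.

numerator: Q₃ + Q₁ − 2Q₂ = 26.4 + 17.5 − 2×20.6 = 2.7000
denominator: Q₃ − Q₁ = 26.4 − 17.5 = 8.9000
Bowley skewness = 2.7000 / 8.9000 ≈ 0.3034

0.3034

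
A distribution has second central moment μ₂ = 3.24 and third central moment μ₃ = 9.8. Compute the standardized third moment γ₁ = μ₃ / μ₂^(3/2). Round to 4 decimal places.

σ = √μ₂ = √3.24 = 1.80000
σ³ = μ₂^(3/2) = 5.83200
γ₁ = μ₃/σ³ = 9.8 / 5.83200 ≈ 1.6804

1.6804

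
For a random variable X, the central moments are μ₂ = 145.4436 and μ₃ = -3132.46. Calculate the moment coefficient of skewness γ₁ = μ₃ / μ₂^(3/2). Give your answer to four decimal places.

-1.7858

σ = √μ₂ = √145.4436 = 12.06000
σ³ = μ₂^(3/2) = 1754.04982
γ₁ = μ₃/σ³ = -3132.46 / 1754.04982 ≈ -1.7858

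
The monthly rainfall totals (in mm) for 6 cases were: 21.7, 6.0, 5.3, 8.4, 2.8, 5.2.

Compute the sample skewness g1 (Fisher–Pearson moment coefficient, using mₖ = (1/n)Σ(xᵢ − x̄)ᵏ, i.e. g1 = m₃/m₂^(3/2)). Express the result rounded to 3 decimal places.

x̄ = (21.7 + 6.0 + 5.3 + 8.4 + 2.8 + 5.2) / 6 = 8.2333
deviations (xᵢ − x̄): 13.4667, -2.2333, -2.9333, 0.1667, -5.4333, -3.0333
Σ(xᵢ − x̄)² = 233.6933 ⇒ m₂ = 233.6933/6 = 38.94889
Σ(xᵢ − x̄)³ = 2217.5124 ⇒ m₃ = 2217.5124/6 = 369.58541
m₂^(3/2) = 38.94889^(1.5) = 243.07630
g1 = m₃ / m₂^(3/2) = 369.58541 / 243.07630 ≈ 1.520

1.520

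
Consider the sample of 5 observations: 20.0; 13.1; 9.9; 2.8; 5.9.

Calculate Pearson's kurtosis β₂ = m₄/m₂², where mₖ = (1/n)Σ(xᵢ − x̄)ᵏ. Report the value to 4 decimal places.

x̄ = 10.3400
Σ(xᵢ − x̄)² = 177.6920 ⇒ m₂ = 35.53840
Σ(xᵢ − x̄)⁴ = 12386.5970 ⇒ m₄ = 2477.31939
m₂² = 1262.97787
β₂ = m₄/m₂² = 2477.31939 / 1262.97787 ≈ 1.9615

1.9615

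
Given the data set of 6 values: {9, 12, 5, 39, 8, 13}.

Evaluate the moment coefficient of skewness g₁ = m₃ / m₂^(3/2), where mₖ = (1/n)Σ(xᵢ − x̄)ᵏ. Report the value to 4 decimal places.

x̄ = (9 + 12 + 5 + 39 + 8 + 13) / 6 = 14.3333
deviations (xᵢ − x̄): -5.3333, -2.3333, -9.3333, 24.6667, -6.3333, -1.3333
Σ(xᵢ − x̄)² = 771.3333 ⇒ m₂ = 771.3333/6 = 128.55556
Σ(xᵢ − x̄)³ = 13774.4444 ⇒ m₃ = 13774.4444/6 = 2295.74074
m₂^(3/2) = 128.55556^(1.5) = 1457.59300
g₁ = m₃ / m₂^(3/2) = 2295.74074 / 1457.59300 ≈ 1.5750

1.5750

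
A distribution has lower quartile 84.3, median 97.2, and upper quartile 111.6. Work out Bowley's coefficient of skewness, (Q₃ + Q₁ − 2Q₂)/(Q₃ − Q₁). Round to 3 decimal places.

numerator: Q₃ + Q₁ − 2Q₂ = 111.6 + 84.3 − 2×97.2 = 1.5000
denominator: Q₃ − Q₁ = 111.6 − 84.3 = 27.3000
Bowley skewness = 1.5000 / 27.3000 ≈ 0.055

0.055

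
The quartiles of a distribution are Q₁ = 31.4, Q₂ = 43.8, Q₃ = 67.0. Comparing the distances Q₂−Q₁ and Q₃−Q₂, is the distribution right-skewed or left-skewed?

Q₂ − Q₁ = 12.4;  Q₃ − Q₂ = 23.2
Q₃ − Q₂ > Q₂ − Q₁ ⇒ the upper half is more spread out ⇒ right-skewed.

right-skewed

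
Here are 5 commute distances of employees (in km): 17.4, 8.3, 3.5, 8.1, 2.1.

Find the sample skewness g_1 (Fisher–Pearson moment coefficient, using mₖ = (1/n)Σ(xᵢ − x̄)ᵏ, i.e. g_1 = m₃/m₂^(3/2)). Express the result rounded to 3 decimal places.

x̄ = (17.4 + 8.3 + 3.5 + 8.1 + 2.1) / 5 = 7.8800
deviations (xᵢ − x̄): 9.5200, 0.4200, -4.3800, 0.2200, -5.7800
Σ(xᵢ − x̄)² = 143.4480 ⇒ m₂ = 143.4480/5 = 28.68960
Σ(xᵢ − x̄)³ = 585.7579 ⇒ m₃ = 585.7579/5 = 117.15158
m₂^(3/2) = 28.68960^(1.5) = 153.66917
g_1 = m₃ / m₂^(3/2) = 117.15158 / 153.66917 ≈ 0.762

0.762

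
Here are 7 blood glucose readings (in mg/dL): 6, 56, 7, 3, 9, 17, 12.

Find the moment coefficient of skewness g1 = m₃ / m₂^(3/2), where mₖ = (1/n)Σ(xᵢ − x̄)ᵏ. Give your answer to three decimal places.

x̄ = (6 + 56 + 7 + 3 + 9 + 17 + 12) / 7 = 15.7143
deviations (xᵢ − x̄): -9.7143, 40.2857, -8.7143, -12.7143, -6.7143, 1.2857, -3.7143
Σ(xᵢ − x̄)² = 2015.4286 ⇒ m₂ = 2015.4286/7 = 287.91837
Σ(xᵢ − x̄)³ = 61395.6735 ⇒ m₃ = 61395.6735/7 = 8770.81050
m₂^(3/2) = 287.91837^(1.5) = 4885.44419
g1 = m₃ / m₂^(3/2) = 8770.81050 / 4885.44419 ≈ 1.795

1.795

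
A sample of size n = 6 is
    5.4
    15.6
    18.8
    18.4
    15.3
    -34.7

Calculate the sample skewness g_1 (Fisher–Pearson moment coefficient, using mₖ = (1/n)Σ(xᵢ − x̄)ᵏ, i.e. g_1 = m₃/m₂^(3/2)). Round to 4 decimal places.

-1.5887

x̄ = (5.4 + 15.6 + 18.8 + 18.4 + 15.3 - 34.7) / 6 = 6.4667
deviations (xᵢ − x̄): -1.0667, 9.1333, 12.3333, 11.9333, 8.8333, -41.1667
Σ(xᵢ − x̄)² = 2151.7933 ⇒ m₂ = 2151.7933/6 = 358.63222
Σ(xᵢ − x̄)³ = -64739.6104 ⇒ m₃ = -64739.6104/6 = -10789.93507
m₂^(3/2) = 358.63222^(1.5) = 6791.62911
g_1 = m₃ / m₂^(3/2) = -10789.93507 / 6791.62911 ≈ -1.5887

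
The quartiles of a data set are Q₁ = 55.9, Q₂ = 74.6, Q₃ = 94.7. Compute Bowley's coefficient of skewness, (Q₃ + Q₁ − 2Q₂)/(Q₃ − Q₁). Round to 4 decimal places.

0.0361

numerator: Q₃ + Q₁ − 2Q₂ = 94.7 + 55.9 − 2×74.6 = 1.4000
denominator: Q₃ − Q₁ = 94.7 − 55.9 = 38.8000
Bowley skewness = 1.4000 / 38.8000 ≈ 0.0361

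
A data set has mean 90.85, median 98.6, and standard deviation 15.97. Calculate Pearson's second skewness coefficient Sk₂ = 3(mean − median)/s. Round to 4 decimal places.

-1.4559

Sk₂ = 3(90.85 − 98.6) / 15.97 = 3 × -7.7500 / 15.97
    = -23.2500 / 15.97 ≈ -1.4559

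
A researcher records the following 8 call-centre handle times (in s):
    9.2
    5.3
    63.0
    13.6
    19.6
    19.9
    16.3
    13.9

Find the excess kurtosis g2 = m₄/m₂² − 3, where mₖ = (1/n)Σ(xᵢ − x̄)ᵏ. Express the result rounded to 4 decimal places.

2.3430

x̄ = 20.1000
Σ(xᵢ − x̄)² = 2273.6800 ⇒ m₂ = 284.21000
Σ(xᵢ − x̄)⁴ = 3452674.5796 ⇒ m₄ = 431584.32245
m₂² = 80775.32410
g2 = m₄/m₂² − 3 = 5.34302 − 3 ≈ 2.3430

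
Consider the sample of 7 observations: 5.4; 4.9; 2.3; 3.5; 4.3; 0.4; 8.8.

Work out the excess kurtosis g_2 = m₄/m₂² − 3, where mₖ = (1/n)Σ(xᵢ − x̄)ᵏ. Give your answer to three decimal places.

x̄ = 4.2286
Σ(xᵢ − x̄)² = 41.6343 ⇒ m₂ = 5.94776
Σ(xᵢ − x̄)⁴ = 667.7824 ⇒ m₄ = 95.39748
m₂² = 35.37579
g_2 = m₄/m₂² − 3 = 2.69669 − 3 ≈ -0.303

-0.303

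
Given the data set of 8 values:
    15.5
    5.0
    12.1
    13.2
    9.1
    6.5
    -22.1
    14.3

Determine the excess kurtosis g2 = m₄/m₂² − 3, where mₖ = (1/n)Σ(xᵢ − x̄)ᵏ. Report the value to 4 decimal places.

x̄ = 6.7000
Σ(xᵢ − x̄)² = 1044.7400 ⇒ m₂ = 130.59250
Σ(xᵢ − x̄)⁴ = 699980.7842 ⇒ m₄ = 87497.59803
m₂² = 17054.40106
g2 = m₄/m₂² − 3 = 5.13050 − 3 ≈ 2.1305

2.1305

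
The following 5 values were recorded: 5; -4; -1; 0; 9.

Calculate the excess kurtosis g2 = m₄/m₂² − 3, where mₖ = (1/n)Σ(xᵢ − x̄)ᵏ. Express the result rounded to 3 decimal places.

x̄ = 1.8000
Σ(xᵢ − x̄)² = 106.8000 ⇒ m₂ = 21.36000
Σ(xᵢ − x̄)⁴ = 3995.8560 ⇒ m₄ = 799.17120
m₂² = 456.24960
g2 = m₄/m₂² − 3 = 1.75161 − 3 ≈ -1.248

-1.248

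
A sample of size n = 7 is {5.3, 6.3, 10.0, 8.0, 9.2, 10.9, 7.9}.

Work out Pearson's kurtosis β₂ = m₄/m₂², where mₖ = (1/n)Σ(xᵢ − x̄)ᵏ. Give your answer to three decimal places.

1.862

x̄ = 8.2286
Σ(xᵢ − x̄)² = 23.6743 ⇒ m₂ = 3.38204
Σ(xᵢ − x̄)⁴ = 149.0725 ⇒ m₄ = 21.29607
m₂² = 11.43820
β₂ = m₄/m₂² = 21.29607 / 11.43820 ≈ 1.862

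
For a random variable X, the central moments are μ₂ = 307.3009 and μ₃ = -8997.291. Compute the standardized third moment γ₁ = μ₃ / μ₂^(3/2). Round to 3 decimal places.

σ = √μ₂ = √307.3009 = 17.53000
σ³ = μ₂^(3/2) = 5386.98478
γ₁ = μ₃/σ³ = -8997.291 / 5386.98478 ≈ -1.670

-1.670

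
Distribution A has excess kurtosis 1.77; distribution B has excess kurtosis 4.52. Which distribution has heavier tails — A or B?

B

Higher excess kurtosis ⇒ heavier tails relative to the normal distribution.
1.77 vs 4.52: the larger is 4.52, so B has heavier tails.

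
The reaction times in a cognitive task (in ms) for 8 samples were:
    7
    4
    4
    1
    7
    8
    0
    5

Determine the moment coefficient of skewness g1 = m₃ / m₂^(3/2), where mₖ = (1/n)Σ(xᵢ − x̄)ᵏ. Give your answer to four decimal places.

-0.3842

x̄ = (7 + 4 + 4 + 1 + 7 + 8 + 0 + 5) / 8 = 4.5000
deviations (xᵢ − x̄): 2.5000, -0.5000, -0.5000, -3.5000, 2.5000, 3.5000, -4.5000, 0.5000
Σ(xᵢ − x̄)² = 58.0000 ⇒ m₂ = 58.0000/8 = 7.25000
Σ(xᵢ − x̄)³ = -60.0000 ⇒ m₃ = -60.0000/8 = -7.50000
m₂^(3/2) = 7.25000^(1.5) = 19.52122
g1 = m₃ / m₂^(3/2) = -7.50000 / 19.52122 ≈ -0.3842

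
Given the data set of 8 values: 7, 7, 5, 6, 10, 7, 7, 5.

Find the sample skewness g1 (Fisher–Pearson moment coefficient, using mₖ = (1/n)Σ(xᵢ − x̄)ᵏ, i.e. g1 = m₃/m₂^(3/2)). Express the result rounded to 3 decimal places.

0.898

x̄ = (7 + 7 + 5 + 6 + 10 + 7 + 7 + 5) / 8 = 6.7500
deviations (xᵢ − x̄): 0.2500, 0.2500, -1.7500, -0.7500, 3.2500, 0.2500, 0.2500, -1.7500
Σ(xᵢ − x̄)² = 17.5000 ⇒ m₂ = 17.5000/8 = 2.18750
Σ(xᵢ − x̄)³ = 23.2500 ⇒ m₃ = 23.2500/8 = 2.90625
m₂^(3/2) = 2.18750^(1.5) = 3.23536
g1 = m₃ / m₂^(3/2) = 2.90625 / 3.23536 ≈ 0.898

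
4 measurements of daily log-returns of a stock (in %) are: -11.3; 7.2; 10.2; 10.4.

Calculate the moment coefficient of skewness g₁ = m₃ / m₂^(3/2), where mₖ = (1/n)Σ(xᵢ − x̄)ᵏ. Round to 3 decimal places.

-1.089

x̄ = (-11.3 + 7.2 + 10.2 + 10.4) / 4 = 4.1250
deviations (xᵢ − x̄): -15.4250, 3.0750, 6.0750, 6.2750
Σ(xᵢ − x̄)² = 323.6675 ⇒ m₂ = 323.6675/4 = 80.91688
Σ(xᵢ − x̄)³ = -3169.7201 ⇒ m₃ = -3169.7201/4 = -792.43003
m₂^(3/2) = 80.91688^(1.5) = 727.87810
g₁ = m₃ / m₂^(3/2) = -792.43003 / 727.87810 ≈ -1.089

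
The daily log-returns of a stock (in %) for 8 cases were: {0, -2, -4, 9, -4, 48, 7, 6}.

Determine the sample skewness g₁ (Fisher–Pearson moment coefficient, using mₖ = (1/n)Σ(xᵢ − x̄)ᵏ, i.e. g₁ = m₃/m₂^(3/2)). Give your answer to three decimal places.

1.884

x̄ = (0 - 2 - 4 + 9 - 4 + 48 + 7 + 6) / 8 = 7.5000
deviations (xᵢ − x̄): -7.5000, -9.5000, -11.5000, 1.5000, -11.5000, 40.5000, -0.5000, -1.5000
Σ(xᵢ − x̄)² = 2056.0000 ⇒ m₂ = 2056.0000/8 = 257.00000
Σ(xᵢ − x̄)³ = 62109.0000 ⇒ m₃ = 62109.0000/8 = 7763.62500
m₂^(3/2) = 257.00000^(1.5) = 4120.02342
g₁ = m₃ / m₂^(3/2) = 7763.62500 / 4120.02342 ≈ 1.884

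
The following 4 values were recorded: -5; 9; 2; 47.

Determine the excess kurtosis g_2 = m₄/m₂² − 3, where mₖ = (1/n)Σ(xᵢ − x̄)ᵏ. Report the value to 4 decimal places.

x̄ = 13.2500
Σ(xᵢ − x̄)² = 1616.7500 ⇒ m₂ = 404.18750
Σ(xᵢ − x̄)⁴ = 1424738.3281 ⇒ m₄ = 356184.58203
m₂² = 163367.53516
g_2 = m₄/m₂² − 3 = 2.18027 − 3 ≈ -0.8197

-0.8197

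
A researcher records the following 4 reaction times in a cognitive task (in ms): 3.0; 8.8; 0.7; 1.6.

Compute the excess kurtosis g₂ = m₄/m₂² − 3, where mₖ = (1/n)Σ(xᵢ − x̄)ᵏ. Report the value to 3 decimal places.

-0.848

x̄ = 3.5250
Σ(xᵢ − x̄)² = 39.7875 ⇒ m₂ = 9.94688
Σ(xᵢ − x̄)⁴ = 851.7634 ⇒ m₄ = 212.94085
m₂² = 98.94032
g₂ = m₄/m₂² − 3 = 2.15222 − 3 ≈ -0.848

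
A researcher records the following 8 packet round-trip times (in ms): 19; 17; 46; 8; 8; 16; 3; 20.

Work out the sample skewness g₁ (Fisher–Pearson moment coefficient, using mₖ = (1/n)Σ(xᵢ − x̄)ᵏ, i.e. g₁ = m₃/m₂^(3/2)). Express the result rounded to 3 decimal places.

1.324

x̄ = (19 + 17 + 46 + 8 + 8 + 16 + 3 + 20) / 8 = 17.1250
deviations (xᵢ − x̄): 1.8750, -0.1250, 28.8750, -9.1250, -9.1250, -1.1250, -14.1250, 2.8750
Σ(xᵢ − x̄)² = 1212.8750 ⇒ m₂ = 1212.8750/8 = 151.60938
Σ(xᵢ − x̄)³ = 19766.1563 ⇒ m₃ = 19766.1563/8 = 2470.76953
m₂^(3/2) = 151.60938^(1.5) = 1866.76258
g₁ = m₃ / m₂^(3/2) = 2470.76953 / 1866.76258 ≈ 1.324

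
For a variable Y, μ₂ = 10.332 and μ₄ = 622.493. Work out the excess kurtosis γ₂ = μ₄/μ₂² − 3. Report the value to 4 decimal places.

2.8313

μ₂² = 10.332² = 106.75022
μ₄/μ₂² = 622.493 / 106.75022 = 5.83130
γ₂ = 5.83130 − 3 ≈ 2.8313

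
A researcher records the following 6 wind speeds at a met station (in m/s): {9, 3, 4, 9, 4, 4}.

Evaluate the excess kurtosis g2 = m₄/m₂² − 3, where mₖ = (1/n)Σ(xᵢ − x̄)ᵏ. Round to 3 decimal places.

-1.488

x̄ = 5.5000
Σ(xᵢ − x̄)² = 37.5000 ⇒ m₂ = 6.25000
Σ(xᵢ − x̄)⁴ = 354.3750 ⇒ m₄ = 59.06250
m₂² = 39.06250
g2 = m₄/m₂² − 3 = 1.51200 − 3 ≈ -1.488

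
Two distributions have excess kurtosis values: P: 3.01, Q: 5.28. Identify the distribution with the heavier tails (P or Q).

Q

Higher excess kurtosis ⇒ heavier tails relative to the normal distribution.
3.01 vs 5.28: the larger is 5.28, so Q has heavier tails.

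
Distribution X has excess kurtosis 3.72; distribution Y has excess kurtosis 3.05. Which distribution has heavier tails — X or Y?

X

Higher excess kurtosis ⇒ heavier tails relative to the normal distribution.
3.72 vs 3.05: the larger is 3.72, so X has heavier tails.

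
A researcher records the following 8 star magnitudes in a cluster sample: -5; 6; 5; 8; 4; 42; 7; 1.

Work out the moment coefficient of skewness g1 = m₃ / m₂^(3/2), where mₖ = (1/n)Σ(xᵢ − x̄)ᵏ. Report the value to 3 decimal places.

x̄ = (-5 + 6 + 5 + 8 + 4 + 42 + 7 + 1) / 8 = 8.5000
deviations (xᵢ − x̄): -13.5000, -2.5000, -3.5000, -0.5000, -4.5000, 33.5000, -1.5000, -7.5000
Σ(xᵢ − x̄)² = 1402.0000 ⇒ m₂ = 1402.0000/8 = 175.25000
Σ(xᵢ − x̄)³ = 34560.0000 ⇒ m₃ = 34560.0000/8 = 4320.00000
m₂^(3/2) = 175.25000^(1.5) = 2319.99495
g1 = m₃ / m₂^(3/2) = 4320.00000 / 2319.99495 ≈ 1.862

1.862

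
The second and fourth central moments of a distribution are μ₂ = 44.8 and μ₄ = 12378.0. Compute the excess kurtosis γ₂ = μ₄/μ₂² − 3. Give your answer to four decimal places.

μ₂² = 44.8² = 2007.04000
μ₄/μ₂² = 12378.0 / 2007.04000 = 6.16729
γ₂ = 6.16729 − 3 ≈ 3.1673

3.1673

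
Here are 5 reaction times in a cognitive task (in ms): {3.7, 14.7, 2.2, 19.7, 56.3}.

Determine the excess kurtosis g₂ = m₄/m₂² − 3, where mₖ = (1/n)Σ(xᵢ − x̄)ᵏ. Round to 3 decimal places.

x̄ = 19.3200
Σ(xᵢ − x̄)² = 1926.0880 ⇒ m₂ = 385.21760
Σ(xᵢ − x̄)⁴ = 2016000.3634 ⇒ m₄ = 403200.07269
m₂² = 148392.59935
g₂ = m₄/m₂² − 3 = 2.71712 − 3 ≈ -0.283

-0.283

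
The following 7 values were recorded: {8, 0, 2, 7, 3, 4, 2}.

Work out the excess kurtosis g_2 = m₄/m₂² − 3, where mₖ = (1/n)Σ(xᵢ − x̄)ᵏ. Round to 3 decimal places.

x̄ = 3.7143
Σ(xᵢ − x̄)² = 49.4286 ⇒ m₂ = 7.06122
Σ(xᵢ − x̄)⁴ = 661.7784 ⇒ m₄ = 94.53978
m₂² = 49.86089
g_2 = m₄/m₂² − 3 = 1.89607 − 3 ≈ -1.104

-1.104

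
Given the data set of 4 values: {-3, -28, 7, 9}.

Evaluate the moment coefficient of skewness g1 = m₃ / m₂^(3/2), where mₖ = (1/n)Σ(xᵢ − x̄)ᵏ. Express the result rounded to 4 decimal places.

-0.8578

x̄ = (-3 - 28 + 7 + 9) / 4 = -3.7500
deviations (xᵢ − x̄): 0.7500, -24.2500, 10.7500, 12.7500
Σ(xᵢ − x̄)² = 866.7500 ⇒ m₂ = 866.7500/4 = 216.68750
Σ(xᵢ − x̄)³ = -10945.1250 ⇒ m₃ = -10945.1250/4 = -2736.28125
m₂^(3/2) = 216.68750^(1.5) = 3189.70698
g1 = m₃ / m₂^(3/2) = -2736.28125 / 3189.70698 ≈ -0.8578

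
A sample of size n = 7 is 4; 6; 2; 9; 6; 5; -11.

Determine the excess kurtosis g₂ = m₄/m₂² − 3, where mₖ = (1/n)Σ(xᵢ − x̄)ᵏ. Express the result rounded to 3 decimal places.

x̄ = 3.0000
Σ(xᵢ − x̄)² = 256.0000 ⇒ m₂ = 36.57143
Σ(xᵢ − x̄)⁴ = 39892.0000 ⇒ m₄ = 5698.85714
m₂² = 1337.46939
g₂ = m₄/m₂² − 3 = 4.26093 − 3 ≈ 1.261

1.261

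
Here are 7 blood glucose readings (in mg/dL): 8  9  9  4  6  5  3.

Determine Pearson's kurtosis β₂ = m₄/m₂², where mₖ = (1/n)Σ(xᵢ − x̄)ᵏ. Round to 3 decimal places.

x̄ = 6.2857
Σ(xᵢ − x̄)² = 35.4286 ⇒ m₂ = 5.06122
Σ(xᵢ − x̄)⁴ = 263.7784 ⇒ m₄ = 37.68263
m₂² = 25.61599
β₂ = m₄/m₂² = 37.68263 / 25.61599 ≈ 1.471

1.471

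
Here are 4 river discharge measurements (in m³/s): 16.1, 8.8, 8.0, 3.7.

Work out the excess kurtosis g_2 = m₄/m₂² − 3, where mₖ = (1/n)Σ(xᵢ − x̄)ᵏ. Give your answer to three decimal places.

x̄ = 9.1500
Σ(xᵢ − x̄)² = 79.4500 ⇒ m₂ = 19.86250
Σ(xᵢ − x̄)⁴ = 3217.1340 ⇒ m₄ = 804.28351
m₂² = 394.51891
g_2 = m₄/m₂² − 3 = 2.03864 − 3 ≈ -0.961

-0.961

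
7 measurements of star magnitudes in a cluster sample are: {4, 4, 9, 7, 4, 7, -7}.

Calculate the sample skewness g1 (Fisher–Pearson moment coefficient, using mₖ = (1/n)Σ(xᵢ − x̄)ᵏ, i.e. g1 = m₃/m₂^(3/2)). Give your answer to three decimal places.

x̄ = (4 + 4 + 9 + 7 + 4 + 7 - 7) / 7 = 4.0000
deviations (xᵢ − x̄): 0.0000, 0.0000, 5.0000, 3.0000, 0.0000, 3.0000, -11.0000
Σ(xᵢ − x̄)² = 164.0000 ⇒ m₂ = 164.0000/7 = 23.42857
Σ(xᵢ − x̄)³ = -1152.0000 ⇒ m₃ = -1152.0000/7 = -164.57143
m₂^(3/2) = 23.42857^(1.5) = 113.40148
g1 = m₃ / m₂^(3/2) = -164.57143 / 113.40148 ≈ -1.451

-1.451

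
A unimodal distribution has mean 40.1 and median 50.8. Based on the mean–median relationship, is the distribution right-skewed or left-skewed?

mean − median = 40.1 − 50.8 = -10.7
mean < median ⇒ the longer tail is on the left ⇒ left-skewed (negatively skewed).

left-skewed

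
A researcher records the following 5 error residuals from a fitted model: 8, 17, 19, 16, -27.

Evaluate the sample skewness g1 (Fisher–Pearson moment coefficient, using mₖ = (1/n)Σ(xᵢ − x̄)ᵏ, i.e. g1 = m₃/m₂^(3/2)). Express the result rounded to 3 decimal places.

-1.336

x̄ = (8 + 17 + 19 + 16 - 27) / 5 = 6.6000
deviations (xᵢ − x̄): 1.4000, 10.4000, 12.4000, 9.4000, -33.6000
Σ(xᵢ − x̄)² = 1481.2000 ⇒ m₂ = 1481.2000/5 = 296.24000
Σ(xᵢ − x̄)³ = -34068.2400 ⇒ m₃ = -34068.2400/5 = -6813.64800
m₂^(3/2) = 296.24000^(1.5) = 5098.77149
g1 = m₃ / m₂^(3/2) = -6813.64800 / 5098.77149 ≈ -1.336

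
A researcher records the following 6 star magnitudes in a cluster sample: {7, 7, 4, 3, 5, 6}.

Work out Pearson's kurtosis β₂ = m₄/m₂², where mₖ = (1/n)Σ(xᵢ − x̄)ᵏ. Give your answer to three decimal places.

x̄ = 5.3333
Σ(xᵢ − x̄)² = 13.3333 ⇒ m₂ = 2.22222
Σ(xᵢ − x̄)⁴ = 48.4444 ⇒ m₄ = 8.07407
m₂² = 4.93827
β₂ = m₄/m₂² = 8.07407 / 4.93827 ≈ 1.635

1.635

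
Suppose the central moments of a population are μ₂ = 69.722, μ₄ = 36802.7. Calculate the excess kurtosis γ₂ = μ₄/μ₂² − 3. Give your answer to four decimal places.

μ₂² = 69.722² = 4861.15728
μ₄/μ₂² = 36802.7 / 4861.15728 = 7.57077
γ₂ = 7.57077 − 3 ≈ 4.5708

4.5708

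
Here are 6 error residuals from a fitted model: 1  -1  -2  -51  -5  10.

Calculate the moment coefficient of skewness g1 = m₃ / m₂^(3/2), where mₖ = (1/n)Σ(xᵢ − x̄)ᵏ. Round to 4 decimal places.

-1.5579

x̄ = (1 - 1 - 2 - 51 - 5 + 10) / 6 = -8.0000
deviations (xᵢ − x̄): 9.0000, 7.0000, 6.0000, -43.0000, 3.0000, 18.0000
Σ(xᵢ − x̄)² = 2348.0000 ⇒ m₂ = 2348.0000/6 = 391.33333
Σ(xᵢ − x̄)³ = -72360.0000 ⇒ m₃ = -72360.0000/6 = -12060.00000
m₂^(3/2) = 391.33333^(1.5) = 7741.41346
g1 = m₃ / m₂^(3/2) = -12060.00000 / 7741.41346 ≈ -1.5579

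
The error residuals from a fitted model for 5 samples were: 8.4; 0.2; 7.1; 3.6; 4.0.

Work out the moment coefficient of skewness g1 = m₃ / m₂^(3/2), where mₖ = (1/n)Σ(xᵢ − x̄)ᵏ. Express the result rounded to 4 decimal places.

x̄ = (8.4 + 0.2 + 7.1 + 3.6 + 4.0) / 5 = 4.6600
deviations (xᵢ − x̄): 3.7400, -4.4600, 2.4400, -1.0600, -0.6600
Σ(xᵢ − x̄)² = 41.3920 ⇒ m₂ = 41.3920/5 = 8.27840
Σ(xᵢ − x̄)³ = -23.3546 ⇒ m₃ = -23.3546/5 = -4.67093
m₂^(3/2) = 8.27840^(1.5) = 23.81879
g1 = m₃ / m₂^(3/2) = -4.67093 / 23.81879 ≈ -0.1961

-0.1961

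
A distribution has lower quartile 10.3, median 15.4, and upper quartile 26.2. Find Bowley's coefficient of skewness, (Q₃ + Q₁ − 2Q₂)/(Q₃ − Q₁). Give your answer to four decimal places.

0.3585

numerator: Q₃ + Q₁ − 2Q₂ = 26.2 + 10.3 − 2×15.4 = 5.7000
denominator: Q₃ − Q₁ = 26.2 − 10.3 = 15.9000
Bowley skewness = 5.7000 / 15.9000 ≈ 0.3585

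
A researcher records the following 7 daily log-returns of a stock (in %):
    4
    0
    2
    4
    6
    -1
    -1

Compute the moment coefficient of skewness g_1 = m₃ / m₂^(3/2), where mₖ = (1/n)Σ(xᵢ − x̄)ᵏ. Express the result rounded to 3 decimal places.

0.153

x̄ = (4 + 0 + 2 + 4 + 6 - 1 - 1) / 7 = 2.0000
deviations (xᵢ − x̄): 2.0000, -2.0000, 0.0000, 2.0000, 4.0000, -3.0000, -3.0000
Σ(xᵢ − x̄)² = 46.0000 ⇒ m₂ = 46.0000/7 = 6.57143
Σ(xᵢ − x̄)³ = 18.0000 ⇒ m₃ = 18.0000/7 = 2.57143
m₂^(3/2) = 6.57143^(1.5) = 16.84572
g_1 = m₃ / m₂^(3/2) = 2.57143 / 16.84572 ≈ 0.153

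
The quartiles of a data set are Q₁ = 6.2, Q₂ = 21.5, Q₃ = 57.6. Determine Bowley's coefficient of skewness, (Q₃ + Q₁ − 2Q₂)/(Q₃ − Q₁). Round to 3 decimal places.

numerator: Q₃ + Q₁ − 2Q₂ = 57.6 + 6.2 − 2×21.5 = 20.8000
denominator: Q₃ − Q₁ = 57.6 − 6.2 = 51.4000
Bowley skewness = 20.8000 / 51.4000 ≈ 0.405

0.405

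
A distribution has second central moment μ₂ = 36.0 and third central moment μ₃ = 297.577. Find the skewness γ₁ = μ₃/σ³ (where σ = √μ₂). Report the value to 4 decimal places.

1.3777

σ = √μ₂ = √36.0 = 6.00000
σ³ = μ₂^(3/2) = 216.00000
γ₁ = μ₃/σ³ = 297.577 / 216.00000 ≈ 1.3777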